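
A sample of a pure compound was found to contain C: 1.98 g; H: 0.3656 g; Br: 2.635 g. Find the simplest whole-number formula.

C5H11Br

n(C) = 1.98/12.01 = 0.1649, n(H) = 0.3656/1.008 = 0.3627, n(Br) = 2.635/79.90 = 0.03298
Ratios (÷ 0.03298): C 4.999, H 10.998, Br 1.000
→ C5H11Br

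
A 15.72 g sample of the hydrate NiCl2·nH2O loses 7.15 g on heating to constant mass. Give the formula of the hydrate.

NiCl2·6H2O

Mass of anhydrous NiCl2 = 15.72 − 7.15 = 8.57 g
mol H2O = 7.15 / 18.02 = 0.3968
Molar mass of NiCl2 = 129.59 g/mol → mol NiCl2 = 8.57 / 129.59 = 0.06613
n = 0.3968 / 0.06613 = 6.00 ≈ 6 → NiCl2·6H2O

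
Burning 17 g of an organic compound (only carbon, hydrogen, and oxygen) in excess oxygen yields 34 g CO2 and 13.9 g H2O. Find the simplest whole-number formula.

C2H4O

mol C = 34 / 44.01 = 0.7726; mass C = 0.7726 × 12.01 = 9.278 g
mol H = 2 × (13.9 / 18.02) = 1.543; mass H = 1.543 × 1.008 = 1.555 g
mass O = 17 − (10.83) = 6.167 g → mol O = 0.3854
Ratios (÷ 0.3854): C 2.004, H 4.003, O 1.000
→ C2H4O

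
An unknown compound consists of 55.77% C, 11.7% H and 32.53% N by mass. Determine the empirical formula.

C2H5N

Assume 100 g: 55.77 g C, 11.7 g H, 32.53 g N.
C: 55.77 g ÷ 12.01 g/mol = 4.644 mol
H: 11.7 g ÷ 1.008 g/mol = 11.61 mol
N: 32.53 g ÷ 14.01 g/mol = 2.322 mol
Ratios (÷ 2.322): C 2.000, H 4.999, N 1.000
≈ 2:5:1 → C2H5N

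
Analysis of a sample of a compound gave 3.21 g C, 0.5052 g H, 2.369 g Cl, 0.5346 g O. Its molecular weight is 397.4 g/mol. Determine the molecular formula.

Moles — C: 3.21 / 12.01 = 0.2673 mol; H: 0.5052 / 1.008 = 0.5012 mol; Cl: 2.369 / 35.45 = 0.06683 mol; O: 0.5346 / 16.00 = 0.03341 mol
Divide by the smallest (0.03341 mol O): C 7.999, H 15.000, Cl 2.000, O 1.000
≈ 8:15:2:1 → C8H15Cl2O
Empirical-formula mass = 198.10 g/mol
n = 397.4 / 198.10 = 2.01 ≈ 2
Molecular formula = (C8H15Cl2O)×2 = C16H30Cl4O2

C16H30Cl4O2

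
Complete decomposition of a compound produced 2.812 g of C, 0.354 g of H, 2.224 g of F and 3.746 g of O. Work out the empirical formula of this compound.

n(C) = 2.812/12.01 = 0.2341, n(H) = 0.354/1.008 = 0.3512, n(F) = 2.224/19.00 = 0.1171, n(O) = 3.746/16.00 = 0.2341
Smallest is F at 0.1171 mol; normalising gives C 2.000, H 3.000, F 1.000, O 2.000
→ C2H3FO2

C2H3FO2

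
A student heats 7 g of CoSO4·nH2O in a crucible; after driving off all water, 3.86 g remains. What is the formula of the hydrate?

Mass of water lost = 7 − 3.86 = 3.14 g → 3.14 / 18.02 = 0.1743 mol H2O
Molar mass of CoSO4 = 155.00 g/mol → mol CoSO4 = 3.86 / 155.00 = 0.0249
n = 0.1743 / 0.0249 = 7.00 ≈ 7 → CoSO4·7H2O

CoSO4·7H2O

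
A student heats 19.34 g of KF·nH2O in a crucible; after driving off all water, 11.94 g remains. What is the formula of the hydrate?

KF·2H2O

Mass of water lost = 19.34 − 11.94 = 7.4 g → 7.4 / 18.02 = 0.4107 mol H2O
Molar mass of KF = 58.10 g/mol → mol KF = 11.94 / 58.10 = 0.2055
n = 0.4107 / 0.2055 = 2.00 ≈ 2 → KF·2H2O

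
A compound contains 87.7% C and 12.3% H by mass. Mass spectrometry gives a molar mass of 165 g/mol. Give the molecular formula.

C12H20

Assume 100 g: 87.7 g C, 12.3 g H.
n(C) = 87.7/12.01 = 7.302, n(H) = 12.3/1.008 = 12.2
Smallest is C at 7.302 mol; normalising gives C 1.000, H 1.671
Scaling by 3: C 3.00, H 5.01 → C3H5
Empirical-formula mass = 41.07 g/mol
n = 165 / 41.07 = 4.02 ≈ 4
Molecular formula = (C3H5)×4 = C12H20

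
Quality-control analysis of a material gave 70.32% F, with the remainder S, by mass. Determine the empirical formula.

F4S

Assume 100 g: 70.32 g F, 29.68 g S.
n(F) = 70.32/19.00 = 3.701, n(S) = 29.68/32.07 = 0.9255
Divide by the smallest (0.9255 mol S): F 3.999, S 1.000
→ F4S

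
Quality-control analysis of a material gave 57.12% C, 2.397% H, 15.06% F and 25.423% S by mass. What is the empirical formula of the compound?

Assume 100 g: 57.12 g C, 2.397 g H, 15.06 g F, 25.423 g S.
C: 57.12 g ÷ 12.01 g/mol = 4.756 mol
H: 2.397 g ÷ 1.008 g/mol = 2.378 mol
F: 15.06 g ÷ 19.00 g/mol = 0.7926 mol
S: 25.423 g ÷ 32.07 g/mol = 0.7927 mol
Smallest is F at 0.7926 mol; normalising gives C 6.000, H 3.000, F 1.000, S 1.000
→ C6H3FS

C6H3FS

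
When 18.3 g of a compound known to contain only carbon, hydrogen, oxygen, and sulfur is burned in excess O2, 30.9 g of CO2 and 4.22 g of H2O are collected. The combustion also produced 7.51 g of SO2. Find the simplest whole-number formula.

mol C = 30.9 / 44.01 = 0.7021; mass C = 0.7021 × 12.01 = 8.432 g
mol H = 2 × (4.22 / 18.02) = 0.4684; mass H = 0.4684 × 1.008 = 0.4721 g
mol S = 7.51 / 64.07 = 0.1172; mass S = 3.759 g
mass O = 18.3 − (12.66) = 5.636 g → mol O = 0.3523
Ratios (÷ 0.1172): C 5.990, H 3.996, O 3.005, S 1.000
≈ 6:4:3:1 → C6H4O3S

C6H4O3S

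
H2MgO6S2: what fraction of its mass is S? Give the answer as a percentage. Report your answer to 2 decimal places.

34.40%

Molar mass = 2(1.008) + 1(24.31) + 6(16.00) + 2(32.07) = 186.466 g/mol
Mass of S per mole = 2 × 32.07 = 64.140 g
% S = 64.140 / 186.466 × 100 = 34.40%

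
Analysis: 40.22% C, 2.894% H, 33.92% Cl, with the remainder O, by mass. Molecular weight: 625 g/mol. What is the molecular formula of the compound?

Assume 100 g: 40.22 g C, 2.894 g H, 33.92 g Cl, 22.966 g O.
C: 40.22 g ÷ 12.01 g/mol = 3.349 mol
H: 2.894 g ÷ 1.008 g/mol = 2.871 mol
Cl: 33.92 g ÷ 35.45 g/mol = 0.9568 mol
O: 22.966 g ÷ 16.00 g/mol = 1.435 mol
Divide by the smallest (0.9568 mol Cl): C 3.500, H 3.001, Cl 1.000, O 1.500
×2: C 7.00, H 6.00, Cl 2.00, O 3.00 → C7H6Cl2O3
Empirical-formula mass = 209.02 g/mol
n = 625 / 209.02 = 2.99 ≈ 3
Molecular formula = (C7H6Cl2O3)×3 = C21H18Cl6O9

C21H18Cl6O9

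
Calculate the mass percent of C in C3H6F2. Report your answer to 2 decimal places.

Molar mass = 3(12.01) + 6(1.008) + 2(19.00) = 80.078 g/mol
Mass of C per mole = 3 × 12.01 = 36.030 g
% C = 36.030 / 80.078 × 100 = 44.99%

44.99%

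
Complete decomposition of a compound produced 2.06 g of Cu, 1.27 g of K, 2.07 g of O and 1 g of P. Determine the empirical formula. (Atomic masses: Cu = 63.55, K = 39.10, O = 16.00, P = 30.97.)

CuKO4P

Cu: 2.06 g ÷ 63.55 g/mol = 0.03242 mol
K: 1.27 g ÷ 39.10 g/mol = 0.03248 mol
O: 2.07 g ÷ 16.00 g/mol = 0.1294 mol
P: 1 g ÷ 30.97 g/mol = 0.03229 mol
Divide by the smallest (0.03229 mol P): Cu 1.004, K 1.006, O 4.007, P 1.000
→ CuKO4P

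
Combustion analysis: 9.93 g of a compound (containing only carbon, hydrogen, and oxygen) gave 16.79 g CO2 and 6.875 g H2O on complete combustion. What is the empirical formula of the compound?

C4H8O3

mol C = 16.79 / 44.01 = 0.3815; mass C = 0.3815 × 12.01 = 4.582 g
mol H = 2 × (6.875 / 18.02) = 0.7630; mass H = 0.7630 × 1.008 = 0.7691 g
mass O = 9.93 − (5.351) = 4.579 g → mol O = 0.2862
Smallest is O at 0.2862 mol; normalising gives C 1.333, H 2.666, O 1.000
×3: C 4.00, H 8.00, O 3.00 → C4H8O3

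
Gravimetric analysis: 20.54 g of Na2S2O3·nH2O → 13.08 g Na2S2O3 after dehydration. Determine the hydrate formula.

Mass of water lost = 20.54 − 13.08 = 7.46 g → 7.46 / 18.02 = 0.414 mol H2O
Molar mass of Na2S2O3 = 158.12 g/mol → mol Na2S2O3 = 13.08 / 158.12 = 0.08272
n = 0.414 / 0.08272 = 5.00 ≈ 5 → Na2S2O3·5H2O

Na2S2O3·5H2O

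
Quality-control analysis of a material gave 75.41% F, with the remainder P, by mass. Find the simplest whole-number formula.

F5P

Assume 100 g: 75.41 g F, 24.59 g P.
F: 75.41 g ÷ 19.00 g/mol = 3.969 mol
P: 24.59 g ÷ 30.97 g/mol = 0.794 mol
Ratios (÷ 0.794): F 4.999, P 1.000
→ F5P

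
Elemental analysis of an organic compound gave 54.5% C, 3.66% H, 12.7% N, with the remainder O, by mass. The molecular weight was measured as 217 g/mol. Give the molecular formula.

C10H8N2O4

Assume 100 g: 54.5 g C, 3.66 g H, 12.7 g N, 29.14 g O.
C: 54.5 g ÷ 12.01 g/mol = 4.538 mol
H: 3.66 g ÷ 1.008 g/mol = 3.631 mol
N: 12.7 g ÷ 14.01 g/mol = 0.9065 mol
O: 29.14 g ÷ 16.00 g/mol = 1.821 mol
Smallest is N at 0.9065 mol; normalising gives C 5.006, H 4.005, N 1.000, O 2.009
→ C5H4NO2
Empirical-formula mass = 110.09 g/mol
n = 217 / 110.09 = 1.97 ≈ 2
Molecular formula = (C5H4NO2)×2 = C10H8N2O4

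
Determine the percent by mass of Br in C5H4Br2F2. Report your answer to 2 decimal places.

Molar mass = 5(12.01) + 4(1.008) + 2(79.90) + 2(19.00) = 261.882 g/mol
Mass of Br per mole = 2 × 79.90 = 159.800 g
% Br = 159.800 / 261.882 × 100 = 61.02%

61.02%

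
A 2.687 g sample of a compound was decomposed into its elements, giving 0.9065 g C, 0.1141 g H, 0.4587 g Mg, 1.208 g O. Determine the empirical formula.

C4H6MgO4

Moles — C: 0.9065 / 12.01 = 0.07548 mol; H: 0.1141 / 1.008 = 0.1132 mol; Mg: 0.4587 / 24.31 = 0.01887 mol; O: 1.208 / 16.00 = 0.0755 mol
Divide by the smallest (0.01887 mol Mg): C 4.000, H 5.999, Mg 1.000, O 4.001
≈ 4:6:1:4 → C4H6MgO4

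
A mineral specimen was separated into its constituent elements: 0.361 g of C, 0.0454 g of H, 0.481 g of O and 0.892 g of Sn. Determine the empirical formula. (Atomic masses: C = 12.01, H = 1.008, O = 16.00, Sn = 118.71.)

Moles — C: 0.361 / 12.01 = 0.03006 mol; H: 0.0454 / 1.008 = 0.04504 mol; O: 0.481 / 16.00 = 0.03006 mol; Sn: 0.892 / 118.71 = 0.007514 mol
Ratios (÷ 0.007514): C 4.000, H 5.994, O 4.001, Sn 1.000
≈ 4:6:4:1 → C4H6O4Sn

C4H6O4Sn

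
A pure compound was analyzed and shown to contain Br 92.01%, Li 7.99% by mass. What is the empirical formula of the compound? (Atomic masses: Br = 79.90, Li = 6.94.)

BrLi

Assume 100 g: 92.01 g Br, 7.99 g Li.
Br: 92.01 g ÷ 79.90 g/mol = 1.152 mol
Li: 7.99 g ÷ 6.94 g/mol = 1.151 mol
Smallest is Li at 1.151 mol; normalising gives Br 1.000, Li 1.000
→ BrLi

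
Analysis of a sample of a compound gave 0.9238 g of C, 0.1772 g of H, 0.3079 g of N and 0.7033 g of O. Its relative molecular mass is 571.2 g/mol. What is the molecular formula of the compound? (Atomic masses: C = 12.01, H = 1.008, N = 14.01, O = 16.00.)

C21H48N6O12

C: 0.9238 g ÷ 12.01 g/mol = 0.07692 mol
H: 0.1772 g ÷ 1.008 g/mol = 0.1758 mol
N: 0.3079 g ÷ 14.01 g/mol = 0.02198 mol
O: 0.7033 g ÷ 16.00 g/mol = 0.04396 mol
Ratios (÷ 0.02198): C 3.500, H 7.999, N 1.000, O 2.000
×2: C 7.00, H 16.00, N 2.00, O 4.00 → C7H16N2O4
Empirical-formula mass = 192.22 g/mol
n = 571.2 / 192.22 = 2.97 ≈ 3
Molecular formula = (C7H16N2O4)×3 = C21H48N6O12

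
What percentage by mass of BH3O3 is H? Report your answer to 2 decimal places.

Molar mass = 1(10.81) + 3(1.008) + 3(16.00) = 61.834 g/mol
Mass of H per mole = 3 × 1.008 = 3.024 g
% H = 3.024 / 61.834 × 100 = 4.89%

4.89%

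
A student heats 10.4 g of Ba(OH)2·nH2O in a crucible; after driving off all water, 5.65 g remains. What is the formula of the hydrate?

Mass of water lost = 10.4 − 5.65 = 4.75 g → 4.75 / 18.02 = 0.2636 mol H2O
Molar mass of Ba(OH)2 = 171.35 g/mol → mol Ba(OH)2 = 5.65 / 171.35 = 0.03297
n = 0.2636 / 0.03297 = 7.99 ≈ 8 → Ba(OH)2·8H2O

Ba(OH)2·8H2O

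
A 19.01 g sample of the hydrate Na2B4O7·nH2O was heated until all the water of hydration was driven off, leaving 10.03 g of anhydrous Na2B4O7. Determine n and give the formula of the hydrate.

Mass of water lost = 19.01 − 10.03 = 8.98 g → 8.98 / 18.02 = 0.4983 mol H2O
Molar mass of Na2B4O7 = 201.22 g/mol → mol Na2B4O7 = 10.03 / 201.22 = 0.04985
n = 0.4983 / 0.04985 = 10.00 ≈ 10 → Na2B4O7·10H2O

Na2B4O7·10H2O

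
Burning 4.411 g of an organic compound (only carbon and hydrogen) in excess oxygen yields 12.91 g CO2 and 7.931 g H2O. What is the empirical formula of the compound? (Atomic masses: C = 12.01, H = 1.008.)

mol C = 12.91 / 44.01 = 0.2933; mass C = 0.2933 × 12.01 = 3.523 g
mol H = 2 × (7.931 / 18.02) = 0.8802; mass H = 0.8802 × 1.008 = 0.8873 g
Smallest is C at 0.2933 mol; normalising gives C 1.000, H 3.001
→ CH3

CH3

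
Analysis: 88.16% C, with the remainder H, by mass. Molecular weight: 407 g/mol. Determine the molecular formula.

C30H48

Assume 100 g: 88.16 g C, 11.84 g H.
Moles — C: 88.16 / 12.01 = 7.341 mol; H: 11.84 / 1.008 = 11.75 mol
Smallest is C at 7.341 mol; normalising gives C 1.000, H 1.600
×5: C 5.00, H 8.00 → C5H8
Empirical-formula mass = 68.11 g/mol
n = 407 / 68.11 = 5.98 ≈ 6
Molecular formula = (C5H8)×6 = C30H48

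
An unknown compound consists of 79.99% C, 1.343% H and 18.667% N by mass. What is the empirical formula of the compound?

C5HN

Assume 100 g: 79.99 g C, 1.343 g H, 18.667 g N.
C: 79.99 g ÷ 12.01 g/mol = 6.66 mol
H: 1.343 g ÷ 1.008 g/mol = 1.332 mol
N: 18.667 g ÷ 14.01 g/mol = 1.332 mol
Smallest is H at 1.332 mol; normalising gives C 4.999, H 1.000, N 1.000
Ratio ≈ 5:1:1, so the empirical formula is C5HN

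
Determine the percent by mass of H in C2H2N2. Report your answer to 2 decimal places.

3.73%

Molar mass = 2(12.01) + 2(1.008) + 2(14.01) = 54.056 g/mol
Mass of H per mole = 2 × 1.008 = 2.016 g
% H = 2.016 / 54.056 × 100 = 3.73%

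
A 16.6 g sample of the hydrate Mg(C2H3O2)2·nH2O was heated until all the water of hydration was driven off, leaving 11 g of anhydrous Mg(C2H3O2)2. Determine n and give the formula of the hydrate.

Mg(C2H3O2)2·4H2O

Mass of water lost = 16.6 − 11 = 5.6 g → 5.6 / 18.02 = 0.3108 mol H2O
Molar mass of Mg(C2H3O2)2 = 142.40 g/mol → mol Mg(C2H3O2)2 = 11 / 142.40 = 0.07725
n = 0.3108 / 0.07725 = 4.02 ≈ 4 → Mg(C2H3O2)2·4H2O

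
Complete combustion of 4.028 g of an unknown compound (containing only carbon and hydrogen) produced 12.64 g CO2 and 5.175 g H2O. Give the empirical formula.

CH2

mol C = 12.64 / 44.01 = 0.2872; mass C = 0.2872 × 12.01 = 3.449 g
mol H = 2 × (5.175 / 18.02) = 0.5744; mass H = 0.5744 × 1.008 = 0.5790 g
Smallest is C at 0.2872 mol; normalising gives C 1.000, H 2.000
Ratio ≈ 1:2, so the empirical formula is CH2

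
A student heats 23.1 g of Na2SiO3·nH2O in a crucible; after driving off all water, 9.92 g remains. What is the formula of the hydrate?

Na2SiO3·9H2O

Mass of water lost = 23.1 − 9.92 = 13.18 g → 13.18 / 18.02 = 0.7314 mol H2O
Molar mass of Na2SiO3 = 122.07 g/mol → mol Na2SiO3 = 9.92 / 122.07 = 0.08126
n = 0.7314 / 0.08126 = 9.00 ≈ 9 → Na2SiO3·9H2O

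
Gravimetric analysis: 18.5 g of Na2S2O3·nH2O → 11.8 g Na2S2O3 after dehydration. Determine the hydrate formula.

Na2S2O3·5H2O

Mass of water lost = 18.5 − 11.8 = 6.7 g → 6.7 / 18.02 = 0.3718 mol H2O
Molar mass of Na2S2O3 = 158.12 g/mol → mol Na2S2O3 = 11.8 / 158.12 = 0.07463
n = 0.3718 / 0.07463 = 4.98 ≈ 5 → Na2S2O3·5H2O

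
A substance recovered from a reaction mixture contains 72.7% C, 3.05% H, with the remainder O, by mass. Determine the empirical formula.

Assume 100 g: 72.7 g C, 3.05 g H, 24.25 g O.
C: 72.7 g ÷ 12.01 g/mol = 6.053 mol
H: 3.05 g ÷ 1.008 g/mol = 3.026 mol
O: 24.25 g ÷ 16.00 g/mol = 1.516 mol
Ratios (÷ 1.516): C 3.994, H 1.996, O 1.000
Ratio ≈ 4:2:1, so the empirical formula is C4H2O

C4H2O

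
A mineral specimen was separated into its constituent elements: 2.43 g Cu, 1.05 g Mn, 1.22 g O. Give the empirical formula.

Cu: 2.43 g ÷ 63.55 g/mol = 0.03824 mol
Mn: 1.05 g ÷ 54.94 g/mol = 0.01911 mol
O: 1.22 g ÷ 16.00 g/mol = 0.07625 mol
Smallest is Mn at 0.01911 mol; normalising gives Cu 2.001, Mn 1.000, O 3.990
→ Cu2MnO4

Cu2MnO4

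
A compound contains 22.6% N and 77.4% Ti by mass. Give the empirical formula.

NTi

Assume 100 g: 22.6 g N, 77.4 g Ti.
N: 22.6 g ÷ 14.01 g/mol = 1.613 mol
Ti: 77.4 g ÷ 47.87 g/mol = 1.617 mol
Divide by the smallest (1.613 mol N): N 1.000, Ti 1.002
→ NTi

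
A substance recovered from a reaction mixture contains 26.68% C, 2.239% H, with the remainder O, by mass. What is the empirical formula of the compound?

Assume 100 g: 26.68 g C, 2.239 g H, 71.081 g O.
Moles — C: 26.68 / 12.01 = 2.221 mol; H: 2.239 / 1.008 = 2.221 mol; O: 71.081 / 16.00 = 4.443 mol
Ratios (÷ 2.221): C 1.000, H 1.000, O 2.000
Ratio ≈ 1:1:2, so the empirical formula is CHO2

CHO2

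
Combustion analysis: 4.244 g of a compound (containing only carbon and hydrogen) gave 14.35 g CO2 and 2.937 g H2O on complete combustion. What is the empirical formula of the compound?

CH

mol C = 14.35 / 44.01 = 0.3261; mass C = 0.3261 × 12.01 = 3.916 g
mol H = 2 × (2.937 / 18.02) = 0.3260; mass H = 0.3260 × 1.008 = 0.3286 g
Ratios (÷ 0.326): C 1.000, H 1.000
Ratio ≈ 1:1, so the empirical formula is CH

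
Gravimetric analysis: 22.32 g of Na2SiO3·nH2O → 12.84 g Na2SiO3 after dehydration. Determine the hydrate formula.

Na2SiO3·5H2O

Mass of water lost = 22.32 − 12.84 = 9.48 g → 9.48 / 18.02 = 0.5261 mol H2O
Molar mass of Na2SiO3 = 122.07 g/mol → mol Na2SiO3 = 12.84 / 122.07 = 0.1052
n = 0.5261 / 0.1052 = 5.00 ≈ 5 → Na2SiO3·5H2O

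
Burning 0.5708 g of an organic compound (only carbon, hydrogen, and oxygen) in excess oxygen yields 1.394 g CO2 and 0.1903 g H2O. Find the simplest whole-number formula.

mol C = 1.394 / 44.01 = 0.03167; mass C = 0.03167 × 12.01 = 0.3804 g
mol H = 2 × (0.1903 / 18.02) = 0.02112; mass H = 0.02112 × 1.008 = 0.02129 g
mass O = 0.5708 − (0.4017) = 0.1691 g → mol O = 0.01057
Ratios (÷ 0.01057): C 2.997, H 1.998, O 1.000
→ C3H2O

C3H2O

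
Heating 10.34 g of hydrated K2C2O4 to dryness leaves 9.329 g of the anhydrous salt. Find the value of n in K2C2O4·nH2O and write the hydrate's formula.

K2C2O4·H2O

Mass of water lost = 10.34 − 9.329 = 1.011 g → 1.011 / 18.02 = 0.0561 mol H2O
Molar mass of K2C2O4 = 166.22 g/mol → mol K2C2O4 = 9.329 / 166.22 = 0.05612
n = 0.0561 / 0.05612 = 1.00 ≈ 1 → K2C2O4·H2O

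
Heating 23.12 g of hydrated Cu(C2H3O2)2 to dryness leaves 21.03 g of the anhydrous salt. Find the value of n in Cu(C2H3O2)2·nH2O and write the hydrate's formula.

Mass of water lost = 23.12 − 21.03 = 2.09 g → 2.09 / 18.02 = 0.116 mol H2O
Molar mass of Cu(C2H3O2)2 = 181.64 g/mol → mol Cu(C2H3O2)2 = 21.03 / 181.64 = 0.1158
n = 0.116 / 0.1158 = 1.00 ≈ 1 → Cu(C2H3O2)2·H2O

Cu(C2H3O2)2·H2O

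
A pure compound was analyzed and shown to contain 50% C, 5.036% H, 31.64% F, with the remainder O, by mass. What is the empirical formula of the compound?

C5H6F2O

Assume 100 g: 50 g C, 5.036 g H, 31.64 g F, 13.324 g O.
C: 50 g ÷ 12.01 g/mol = 4.163 mol
H: 5.036 g ÷ 1.008 g/mol = 4.996 mol
F: 31.64 g ÷ 19.00 g/mol = 1.665 mol
O: 13.324 g ÷ 16.00 g/mol = 0.8327 mol
Ratios (÷ 0.8327): C 4.999, H 5.999, F 2.000, O 1.000
→ C5H6F2O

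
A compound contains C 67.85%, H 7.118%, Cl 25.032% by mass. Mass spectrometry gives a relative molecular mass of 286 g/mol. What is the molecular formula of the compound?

C16H20Cl2

Assume 100 g: 67.85 g C, 7.118 g H, 25.032 g Cl.
n(C) = 67.85/12.01 = 5.649, n(H) = 7.118/1.008 = 7.062, n(Cl) = 25.032/35.45 = 0.7061
Smallest is Cl at 0.7061 mol; normalising gives C 8.001, H 10.000, Cl 1.000
≈ 8:10:1 → C8H10Cl
Empirical-formula mass = 141.61 g/mol
n = 286 / 141.61 = 2.02 ≈ 2
Molecular formula = (C8H10Cl)×2 = C16H20Cl2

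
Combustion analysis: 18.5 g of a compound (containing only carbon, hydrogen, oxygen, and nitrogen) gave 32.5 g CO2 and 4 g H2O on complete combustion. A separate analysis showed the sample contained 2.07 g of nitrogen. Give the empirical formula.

C5H3NO3

mol C = 32.5 / 44.01 = 0.7385; mass C = 0.7385 × 12.01 = 8.869 g
mol H = 2 × (4 / 18.02) = 0.4440; mass H = 0.4440 × 1.008 = 0.4475 g
mol N = 2.07 / 14.01 = 0.1478
mass O = 18.5 − (11.39) = 7.113 g → mol O = 0.4446
Smallest is N at 0.1478 mol; normalising gives C 4.998, H 3.005, N 1.000, O 3.009
≈ 5:3:1:3 → C5H3NO3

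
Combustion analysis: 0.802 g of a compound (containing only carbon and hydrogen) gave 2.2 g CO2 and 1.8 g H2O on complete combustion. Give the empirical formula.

mol C = 2.2 / 44.01 = 0.04999; mass C = 0.04999 × 12.01 = 0.6004 g
mol H = 2 × (1.8 / 18.02) = 0.1998; mass H = 0.1998 × 1.008 = 0.2014 g
Ratios (÷ 0.04999): C 1.000, H 3.996
≈ 1:4 → CH4

CH4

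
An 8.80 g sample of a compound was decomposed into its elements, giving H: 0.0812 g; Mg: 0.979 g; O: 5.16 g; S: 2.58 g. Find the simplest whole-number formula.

H2MgO8S2

Moles — H: 0.0812 / 1.008 = 0.08056 mol; Mg: 0.979 / 24.31 = 0.04027 mol; O: 5.16 / 16.00 = 0.3225 mol; S: 2.58 / 32.07 = 0.08045 mol
Smallest is Mg at 0.04027 mol; normalising gives H 2.000, Mg 1.000, O 8.008, S 1.998
≈ 2:1:8:2 → H2MgO8S2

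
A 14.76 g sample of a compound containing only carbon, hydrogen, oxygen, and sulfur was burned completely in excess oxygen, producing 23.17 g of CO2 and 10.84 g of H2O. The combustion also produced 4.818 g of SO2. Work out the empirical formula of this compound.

mol C = 23.17 / 44.01 = 0.5265; mass C = 0.5265 × 12.01 = 6.323 g
mol H = 2 × (10.84 / 18.02) = 1.203; mass H = 1.203 × 1.008 = 1.213 g
mol S = 4.818 / 64.07 = 0.07520; mass S = 2.412 g
mass O = 14.76 − (9.947) = 4.813 g → mol O = 0.3008
Divide by the smallest (0.0752 mol S): C 7.001, H 15.999, O 4.000, S 1.000
≈ 7:16:4:1 → C7H16O4S

C7H16O4S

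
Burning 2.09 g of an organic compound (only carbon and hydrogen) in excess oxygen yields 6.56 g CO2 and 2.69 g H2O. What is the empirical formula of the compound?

mol C = 6.56 / 44.01 = 0.1491; mass C = 0.1491 × 12.01 = 1.790 g
mol H = 2 × (2.69 / 18.02) = 0.2986; mass H = 0.2986 × 1.008 = 0.3009 g
Ratios (÷ 0.1491): C 1.000, H 2.003
Ratio ≈ 1:2, so the empirical formula is CH2

CH2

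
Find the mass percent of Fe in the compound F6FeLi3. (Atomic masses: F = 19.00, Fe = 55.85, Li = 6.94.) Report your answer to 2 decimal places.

Molar mass = 6(19.00) + 1(55.85) + 3(6.94) = 190.670 g/mol
Mass of Fe per mole = 1 × 55.85 = 55.850 g
% Fe = 55.850 / 190.670 × 100 = 29.29%

29.29%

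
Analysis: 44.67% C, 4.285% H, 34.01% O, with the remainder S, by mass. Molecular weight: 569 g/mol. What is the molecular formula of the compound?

Assume 100 g: 44.67 g C, 4.285 g H, 34.01 g O, 17.035 g S.
n(C) = 44.67/12.01 = 3.719, n(H) = 4.285/1.008 = 4.251, n(O) = 34.01/16.00 = 2.126, n(S) = 17.035/32.07 = 0.5312
Divide by the smallest (0.5312 mol S): C 7.002, H 8.003, O 4.002, S 1.000
Ratio ≈ 7:8:4:1, so the empirical formula is C7H8O4S
Empirical-formula mass = 188.20 g/mol
n = 569 / 188.20 = 3.02 ≈ 3
Molecular formula = (C7H8O4S)×3 = C21H24O12S3

C21H24O12S3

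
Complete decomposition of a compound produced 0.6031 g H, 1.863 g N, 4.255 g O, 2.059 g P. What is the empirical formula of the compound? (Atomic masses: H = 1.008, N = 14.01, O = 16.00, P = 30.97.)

Moles — H: 0.6031 / 1.008 = 0.5983 mol; N: 1.863 / 14.01 = 0.133 mol; O: 4.255 / 16.00 = 0.2659 mol; P: 2.059 / 30.97 = 0.06648 mol
Smallest is P at 0.06648 mol; normalising gives H 8.999, N 2.000, O 4.000, P 1.000
→ H9N2O4P

H9N2O4P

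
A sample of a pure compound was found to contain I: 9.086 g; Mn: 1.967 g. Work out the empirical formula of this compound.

I2Mn

I: 9.086 g ÷ 126.90 g/mol = 0.0716 mol
Mn: 1.967 g ÷ 54.94 g/mol = 0.0358 mol
Smallest is Mn at 0.0358 mol; normalising gives I 2.000, Mn 1.000
→ I2Mn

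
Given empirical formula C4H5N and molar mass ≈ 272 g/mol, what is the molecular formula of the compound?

C16H20N4

Empirical-formula mass = 67.09 g/mol
n = 272 / 67.09 = 4.05 ≈ 4
Molecular formula = (C4H5N)4 = C16H20N4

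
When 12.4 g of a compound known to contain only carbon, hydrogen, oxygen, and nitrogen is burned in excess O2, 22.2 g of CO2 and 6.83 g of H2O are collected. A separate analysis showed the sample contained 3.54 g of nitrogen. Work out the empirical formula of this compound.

mol C = 22.2 / 44.01 = 0.5044; mass C = 0.5044 × 12.01 = 6.058 g
mol H = 2 × (6.83 / 18.02) = 0.7580; mass H = 0.7580 × 1.008 = 0.7641 g
mol N = 3.54 / 14.01 = 0.2527
mass O = 12.4 − (10.36) = 2.038 g → mol O = 0.1274
Smallest is O at 0.1274 mol; normalising gives C 3.961, H 5.952, N 1.984, O 1.000
Ratio ≈ 4:6:2:1, so the empirical formula is C4H6N2O

C4H6N2O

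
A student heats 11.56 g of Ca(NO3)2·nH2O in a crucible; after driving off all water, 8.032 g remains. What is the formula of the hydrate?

Ca(NO3)2·4H2O

Mass of water lost = 11.56 − 8.032 = 3.528 g → 3.528 / 18.02 = 0.1958 mol H2O
Molar mass of Ca(NO3)2 = 164.10 g/mol → mol Ca(NO3)2 = 8.032 / 164.10 = 0.04895
n = 0.1958 / 0.04895 = 4.00 ≈ 4 → Ca(NO3)2·4H2O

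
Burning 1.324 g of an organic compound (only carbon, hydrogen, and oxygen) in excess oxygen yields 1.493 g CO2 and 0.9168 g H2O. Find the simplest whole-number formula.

mol C = 1.493 / 44.01 = 0.03392; mass C = 0.03392 × 12.01 = 0.4074 g
mol H = 2 × (0.9168 / 18.02) = 0.1018; mass H = 0.1018 × 1.008 = 0.1026 g
mass O = 1.324 − (0.5100) = 0.8140 g → mol O = 0.05088
Divide by the smallest (0.03392 mol C): C 1.000, H 2.999, O 1.500
×2: C 2.00, H 6.00, O 3.00 → C2H6O3

C2H6O3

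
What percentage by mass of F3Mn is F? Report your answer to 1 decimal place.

Molar mass = 3(19.00) + 1(54.94) = 111.940 g/mol
Mass of F per mole = 3 × 19.00 = 57.000 g
% F = 57.000 / 111.940 × 100 = 50.9%

50.9%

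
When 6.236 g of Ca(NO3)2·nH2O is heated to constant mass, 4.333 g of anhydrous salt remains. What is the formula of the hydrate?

Mass of water lost = 6.236 − 4.333 = 1.903 g → 1.903 / 18.02 = 0.1056 mol H2O
Molar mass of Ca(NO3)2 = 164.10 g/mol → mol Ca(NO3)2 = 4.333 / 164.10 = 0.0264
n = 0.1056 / 0.0264 = 4.00 ≈ 4 → Ca(NO3)2·4H2O

Ca(NO3)2·4H2O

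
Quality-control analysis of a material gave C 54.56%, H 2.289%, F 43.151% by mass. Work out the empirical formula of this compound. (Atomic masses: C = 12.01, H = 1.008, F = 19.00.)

Assume 100 g: 54.56 g C, 2.289 g H, 43.151 g F.
Moles — C: 54.56 / 12.01 = 4.543 mol; H: 2.289 / 1.008 = 2.271 mol; F: 43.151 / 19.00 = 2.271 mol
Divide by the smallest (2.271 mol H): C 2.001, H 1.000, F 1.000
≈ 2:1:1 → C2HF

C2HF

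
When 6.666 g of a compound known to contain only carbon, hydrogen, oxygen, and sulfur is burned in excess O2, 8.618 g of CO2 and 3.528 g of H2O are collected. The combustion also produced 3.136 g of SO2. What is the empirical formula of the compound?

C4H8O3S

mol C = 8.618 / 44.01 = 0.1958; mass C = 0.1958 × 12.01 = 2.352 g
mol H = 2 × (3.528 / 18.02) = 0.3916; mass H = 0.3916 × 1.008 = 0.3947 g
mol S = 3.136 / 64.07 = 0.04895; mass S = 1.570 g
mass O = 6.666 − (4.316) = 2.350 g → mol O = 0.1469
Smallest is S at 0.04895 mol; normalising gives C 4.001, H 8.000, O 3.000, S 1.000
≈ 4:8:3:1 → C4H8O3S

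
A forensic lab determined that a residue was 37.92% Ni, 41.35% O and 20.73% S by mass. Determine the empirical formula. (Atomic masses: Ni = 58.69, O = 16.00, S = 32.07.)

Assume 100 g: 37.92 g Ni, 41.35 g O, 20.73 g S.
Moles — Ni: 37.92 / 58.69 = 0.6461 mol; O: 41.35 / 16.00 = 2.584 mol; S: 20.73 / 32.07 = 0.6464 mol
Ratios (÷ 0.6461): Ni 1.000, O 4.000, S 1.000
→ NiO4S

NiO4S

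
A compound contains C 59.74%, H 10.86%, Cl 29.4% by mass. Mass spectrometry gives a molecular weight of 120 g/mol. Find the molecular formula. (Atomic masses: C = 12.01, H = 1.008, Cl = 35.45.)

Assume 100 g: 59.74 g C, 10.86 g H, 29.4 g Cl.
n(C) = 59.74/12.01 = 4.974, n(H) = 10.86/1.008 = 10.77, n(Cl) = 29.4/35.45 = 0.8293
Ratios (÷ 0.8293): C 5.998, H 12.991, Cl 1.000
≈ 6:13:1 → C6H13Cl
Empirical-formula mass = 120.61 g/mol
n = 120 / 120.61 = 0.99 ≈ 1
Molecular formula = empirical formula = C6H13Cl

C6H13Cl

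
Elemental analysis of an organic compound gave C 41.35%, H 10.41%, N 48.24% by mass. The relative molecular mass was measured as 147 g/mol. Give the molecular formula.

Assume 100 g: 41.35 g C, 10.41 g H, 48.24 g N.
Moles — C: 41.35 / 12.01 = 3.443 mol; H: 10.41 / 1.008 = 10.33 mol; N: 48.24 / 14.01 = 3.443 mol
Divide by the smallest (3.443 mol C): C 1.000, H 3.000, N 1.000
≈ 1:3:1 → CH3N
Empirical-formula mass = 29.04 g/mol
n = 147 / 29.04 = 5.06 ≈ 5
Molecular formula = (CH3N)×5 = C5H15N5

C5H15N5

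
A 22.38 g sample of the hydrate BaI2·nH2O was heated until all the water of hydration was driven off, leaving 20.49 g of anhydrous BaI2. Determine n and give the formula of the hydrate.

Mass of water lost = 22.38 − 20.49 = 1.89 g → 1.89 / 18.02 = 0.1049 mol H2O
Molar mass of BaI2 = 391.13 g/mol → mol BaI2 = 20.49 / 391.13 = 0.05239
n = 0.1049 / 0.05239 = 2.00 ≈ 2 → BaI2·2H2O

BaI2·2H2O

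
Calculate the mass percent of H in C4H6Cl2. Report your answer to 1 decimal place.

Molar mass = 4(12.01) + 6(1.008) + 2(35.45) = 124.988 g/mol
Mass of H per mole = 6 × 1.008 = 6.048 g
% H = 6.048 / 124.988 × 100 = 4.8%

4.8%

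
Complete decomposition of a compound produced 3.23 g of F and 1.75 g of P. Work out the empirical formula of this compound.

Moles — F: 3.23 / 19.00 = 0.17 mol; P: 1.75 / 30.97 = 0.05651 mol
Divide by the smallest (0.05651 mol P): F 3.009, P 1.000
Ratio ≈ 3:1, so the empirical formula is F3P

F3P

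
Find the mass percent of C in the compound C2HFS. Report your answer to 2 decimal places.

Molar mass = 2(12.01) + 1(1.008) + 1(19.00) + 1(32.07) = 76.098 g/mol
Mass of C per mole = 2 × 12.01 = 24.020 g
% C = 24.020 / 76.098 × 100 = 31.56%

31.56%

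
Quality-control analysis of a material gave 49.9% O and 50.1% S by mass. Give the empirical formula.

Assume 100 g: 49.9 g O, 50.1 g S.
O: 49.9 g ÷ 16.00 g/mol = 3.119 mol
S: 50.1 g ÷ 32.07 g/mol = 1.562 mol
Smallest is S at 1.562 mol; normalising gives O 1.996, S 1.000
→ O2S

O2S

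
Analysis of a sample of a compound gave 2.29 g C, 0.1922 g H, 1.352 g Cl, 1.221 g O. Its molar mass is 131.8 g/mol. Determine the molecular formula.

C5H5ClO2

Moles — C: 2.29 / 12.01 = 0.1907 mol; H: 0.1922 / 1.008 = 0.1907 mol; Cl: 1.352 / 35.45 = 0.03814 mol; O: 1.221 / 16.00 = 0.07631 mol
Divide by the smallest (0.03814 mol Cl): C 5.000, H 5.000, Cl 1.000, O 2.001
Ratio ≈ 5:5:1:2, so the empirical formula is C5H5ClO2
Empirical-formula mass = 132.54 g/mol
n = 131.8 / 132.54 = 0.99 ≈ 1
Molecular formula = empirical formula = C5H5ClO2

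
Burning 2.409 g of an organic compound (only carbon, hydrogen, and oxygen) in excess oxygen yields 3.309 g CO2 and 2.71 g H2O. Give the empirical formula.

mol C = 3.309 / 44.01 = 0.07519; mass C = 0.07519 × 12.01 = 0.9030 g
mol H = 2 × (2.71 / 18.02) = 0.3008; mass H = 0.3008 × 1.008 = 0.3032 g
mass O = 2.409 − (1.206) = 1.203 g → mol O = 0.07518
Smallest is O at 0.07518 mol; normalising gives C 1.000, H 4.001, O 1.000
≈ 1:4:1 → CH4O

CH4O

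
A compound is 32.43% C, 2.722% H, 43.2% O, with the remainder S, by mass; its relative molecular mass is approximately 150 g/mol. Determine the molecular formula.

C4H4O4S

Assume 100 g: 32.43 g C, 2.722 g H, 43.2 g O, 21.648 g S.
C: 32.43 g ÷ 12.01 g/mol = 2.7 mol
H: 2.722 g ÷ 1.008 g/mol = 2.7 mol
O: 43.2 g ÷ 16.00 g/mol = 2.7 mol
S: 21.648 g ÷ 32.07 g/mol = 0.675 mol
Ratios (÷ 0.675): C 4.000, H 4.000, O 4.000, S 1.000
Ratio ≈ 4:4:4:1, so the empirical formula is C4H4O4S
Empirical-formula mass = 148.14 g/mol
n = 150 / 148.14 = 1.01 ≈ 1
Molecular formula = empirical formula = C4H4O4S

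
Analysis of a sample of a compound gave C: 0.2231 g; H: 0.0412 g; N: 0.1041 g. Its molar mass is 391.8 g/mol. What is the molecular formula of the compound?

n(C) = 0.2231/12.01 = 0.01858, n(H) = 0.0412/1.008 = 0.04087, n(N) = 0.1041/14.01 = 0.00743
Ratios (÷ 0.00743): C 2.500, H 5.501, N 1.000
×2: C 5.00, H 11.00, N 2.00 → C5H11N2
Empirical-formula mass = 99.16 g/mol
n = 391.8 / 99.16 = 3.95 ≈ 4
Molecular formula = (C5H11N2)×4 = C20H44N8

C20H44N8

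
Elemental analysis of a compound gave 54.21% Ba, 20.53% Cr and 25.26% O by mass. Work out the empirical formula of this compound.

BaCrO4

Assume 100 g: 54.21 g Ba, 20.53 g Cr, 25.26 g O.
Moles — Ba: 54.21 / 137.33 = 0.3947 mol; Cr: 20.53 / 52.00 = 0.3948 mol; O: 25.26 / 16.00 = 1.579 mol
Ratios (÷ 0.3947): Ba 1.000, Cr 1.000, O 3.999
→ BaCrO4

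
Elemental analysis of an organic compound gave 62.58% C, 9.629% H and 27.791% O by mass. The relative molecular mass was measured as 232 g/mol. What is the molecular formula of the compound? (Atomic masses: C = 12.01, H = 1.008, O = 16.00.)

Assume 100 g: 62.58 g C, 9.629 g H, 27.791 g O.
Moles — C: 62.58 / 12.01 = 5.211 mol; H: 9.629 / 1.008 = 9.553 mol; O: 27.791 / 16.00 = 1.737 mol
Divide by the smallest (1.737 mol O): C 3.000, H 5.500, O 1.000
Multiply by 2: C 6.00, H 11.00, O 2.00 → C6H11O2
Empirical-formula mass = 115.15 g/mol
n = 232 / 115.15 = 2.01 ≈ 2
Molecular formula = (C6H11O2)×2 = C12H22O4

C12H22O4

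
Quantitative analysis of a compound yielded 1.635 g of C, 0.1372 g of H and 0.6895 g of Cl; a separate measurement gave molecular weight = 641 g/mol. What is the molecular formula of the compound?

C35H35Cl5

Moles — C: 1.635 / 12.01 = 0.1361 mol; H: 0.1372 / 1.008 = 0.1361 mol; Cl: 0.6895 / 35.45 = 0.01945 mol
Smallest is Cl at 0.01945 mol; normalising gives C 6.999, H 6.998, Cl 1.000
≈ 7:7:1 → C7H7Cl
Empirical-formula mass = 126.58 g/mol
n = 641 / 126.58 = 5.06 ≈ 5
Molecular formula = (C7H7Cl)×5 = C35H35Cl5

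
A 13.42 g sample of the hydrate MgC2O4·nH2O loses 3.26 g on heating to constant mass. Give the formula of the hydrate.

Mass of anhydrous MgC2O4 = 13.42 − 3.26 = 10.16 g
mol H2O = 3.26 / 18.02 = 0.1809
Molar mass of MgC2O4 = 112.33 g/mol → mol MgC2O4 = 10.16 / 112.33 = 0.09045
n = 0.1809 / 0.09045 = 2.00 ≈ 2 → MgC2O4·2H2O

MgC2O4·2H2O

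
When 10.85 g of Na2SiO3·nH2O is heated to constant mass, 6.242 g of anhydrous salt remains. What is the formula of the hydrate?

Mass of water lost = 10.85 − 6.242 = 4.608 g → 4.608 / 18.02 = 0.2557 mol H2O
Molar mass of Na2SiO3 = 122.07 g/mol → mol Na2SiO3 = 6.242 / 122.07 = 0.05113
n = 0.2557 / 0.05113 = 5.00 ≈ 5 → Na2SiO3·5H2O

Na2SiO3·5H2O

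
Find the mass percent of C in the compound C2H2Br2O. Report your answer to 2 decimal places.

11.90%

Molar mass = 2(12.01) + 2(1.008) + 2(79.90) + 1(16.00) = 201.836 g/mol
Mass of C per mole = 2 × 12.01 = 24.020 g
% C = 24.020 / 201.836 × 100 = 11.90%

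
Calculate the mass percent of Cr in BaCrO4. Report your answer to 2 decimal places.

20.53%

Molar mass = 1(137.33) + 1(52.00) + 4(16.00) = 253.330 g/mol
Mass of Cr per mole = 1 × 52.00 = 52.000 g
% Cr = 52.000 / 253.330 × 100 = 20.53%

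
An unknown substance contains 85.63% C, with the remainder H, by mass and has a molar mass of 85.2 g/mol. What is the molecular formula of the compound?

Assume 100 g: 85.63 g C, 14.37 g H.
C: 85.63 g ÷ 12.01 g/mol = 7.13 mol
H: 14.37 g ÷ 1.008 g/mol = 14.26 mol
Divide by the smallest (7.13 mol C): C 1.000, H 1.999
≈ 1:2 → CH2
Empirical-formula mass = 14.03 g/mol
n = 85.2 / 14.03 = 6.07 ≈ 6
Molecular formula = (CH2)×6 = C6H12

C6H12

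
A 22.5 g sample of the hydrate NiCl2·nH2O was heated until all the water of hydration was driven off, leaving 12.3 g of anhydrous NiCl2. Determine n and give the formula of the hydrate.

Mass of water lost = 22.5 − 12.3 = 10.2 g → 10.2 / 18.02 = 0.566 mol H2O
Molar mass of NiCl2 = 129.59 g/mol → mol NiCl2 = 12.3 / 129.59 = 0.09491
n = 0.566 / 0.09491 = 5.96 ≈ 6 → NiCl2·6H2O

NiCl2·6H2O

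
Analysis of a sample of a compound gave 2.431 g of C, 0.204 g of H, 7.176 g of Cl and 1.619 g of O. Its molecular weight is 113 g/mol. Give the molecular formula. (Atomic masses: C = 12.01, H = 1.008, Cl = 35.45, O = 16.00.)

Moles — C: 2.431 / 12.01 = 0.2024 mol; H: 0.204 / 1.008 = 0.2024 mol; Cl: 7.176 / 35.45 = 0.2024 mol; O: 1.619 / 16.00 = 0.1012 mol
Ratios (÷ 0.1012): C 2.000, H 2.000, Cl 2.001, O 1.000
Ratio ≈ 2:2:2:1, so the empirical formula is C2H2Cl2O
Empirical-formula mass = 112.94 g/mol
n = 113 / 112.94 = 1.00 ≈ 1
Molecular formula = empirical formula = C2H2Cl2O

C2H2Cl2O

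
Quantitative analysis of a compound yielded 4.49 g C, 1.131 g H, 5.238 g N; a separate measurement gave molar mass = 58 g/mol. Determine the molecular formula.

Moles — C: 4.49 / 12.01 = 0.3739 mol; H: 1.131 / 1.008 = 1.122 mol; N: 5.238 / 14.01 = 0.3739 mol
Divide by the smallest (0.3739 mol C): C 1.000, H 3.001, N 1.000
≈ 1:3:1 → CH3N
Empirical-formula mass = 29.04 g/mol
n = 58 / 29.04 = 2.00 ≈ 2
Molecular formula = (CH3N)×2 = C2H6N2

C2H6N2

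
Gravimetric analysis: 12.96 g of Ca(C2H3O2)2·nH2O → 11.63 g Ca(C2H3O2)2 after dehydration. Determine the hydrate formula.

Ca(C2H3O2)2·H2O

Mass of water lost = 12.96 − 11.63 = 1.33 g → 1.33 / 18.02 = 0.07381 mol H2O
Molar mass of Ca(C2H3O2)2 = 158.17 g/mol → mol Ca(C2H3O2)2 = 11.63 / 158.17 = 0.07353
n = 0.07381 / 0.07353 = 1.00 ≈ 1 → Ca(C2H3O2)2·H2O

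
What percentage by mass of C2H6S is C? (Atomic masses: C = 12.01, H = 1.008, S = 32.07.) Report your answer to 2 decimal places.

Molar mass = 2(12.01) + 6(1.008) + 1(32.07) = 62.138 g/mol
Mass of C per mole = 2 × 12.01 = 24.020 g
% C = 24.020 / 62.138 × 100 = 38.66%

38.66%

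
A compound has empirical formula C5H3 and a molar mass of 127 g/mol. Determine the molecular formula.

Empirical-formula mass = 63.07 g/mol
n = 127 / 63.07 = 2.01 ≈ 2
Molecular formula = (C5H3)2 = C10H6

C10H6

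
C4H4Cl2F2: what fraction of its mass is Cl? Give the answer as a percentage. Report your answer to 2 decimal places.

Molar mass = 4(12.01) + 4(1.008) + 2(35.45) + 2(19.00) = 160.972 g/mol
Mass of Cl per mole = 2 × 35.45 = 70.900 g
% Cl = 70.900 / 160.972 × 100 = 44.04%

44.04%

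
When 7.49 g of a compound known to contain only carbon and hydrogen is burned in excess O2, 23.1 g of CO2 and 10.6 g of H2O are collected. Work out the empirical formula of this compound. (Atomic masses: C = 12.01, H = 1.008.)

mol C = 23.1 / 44.01 = 0.5249; mass C = 0.5249 × 12.01 = 6.304 g
mol H = 2 × (10.6 / 18.02) = 1.176; mass H = 1.176 × 1.008 = 1.186 g
Smallest is C at 0.5249 mol; normalising gives C 1.000, H 2.241
Scaling by 4: C 4.00, H 8.97 → C4H9

C4H9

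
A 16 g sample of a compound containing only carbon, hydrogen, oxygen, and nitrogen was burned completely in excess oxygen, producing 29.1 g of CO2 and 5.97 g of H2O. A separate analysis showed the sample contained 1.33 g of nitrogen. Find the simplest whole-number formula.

mol C = 29.1 / 44.01 = 0.6612; mass C = 0.6612 × 12.01 = 7.941 g
mol H = 2 × (5.97 / 18.02) = 0.6626; mass H = 0.6626 × 1.008 = 0.6679 g
mol N = 1.33 / 14.01 = 0.09493
mass O = 16 − (9.939) = 6.061 g → mol O = 0.3788
Divide by the smallest (0.09493 mol N): C 6.965, H 6.980, N 1.000, O 3.990
Ratio ≈ 7:7:1:4, so the empirical formula is C7H7NO4

C7H7NO4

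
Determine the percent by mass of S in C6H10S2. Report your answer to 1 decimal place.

43.8%

Molar mass = 6(12.01) + 10(1.008) + 2(32.07) = 146.280 g/mol
Mass of S per mole = 2 × 32.07 = 64.140 g
% S = 64.140 / 146.280 × 100 = 43.8%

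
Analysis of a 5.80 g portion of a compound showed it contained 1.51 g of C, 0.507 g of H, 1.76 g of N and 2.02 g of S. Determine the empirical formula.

C: 1.51 g ÷ 12.01 g/mol = 0.1257 mol
H: 0.507 g ÷ 1.008 g/mol = 0.503 mol
N: 1.76 g ÷ 14.01 g/mol = 0.1256 mol
S: 2.02 g ÷ 32.07 g/mol = 0.06299 mol
Divide by the smallest (0.06299 mol S): C 1.996, H 7.985, N 1.994, S 1.000
≈ 2:8:2:1 → C2H8N2S

C2H8N2S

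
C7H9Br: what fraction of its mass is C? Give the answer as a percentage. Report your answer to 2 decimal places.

48.58%

Molar mass = 7(12.01) + 9(1.008) + 1(79.90) = 173.042 g/mol
Mass of C per mole = 7 × 12.01 = 84.070 g
% C = 84.070 / 173.042 × 100 = 48.58%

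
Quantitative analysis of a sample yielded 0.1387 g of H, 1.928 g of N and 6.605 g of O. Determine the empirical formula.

n(H) = 0.1387/1.008 = 0.1376, n(N) = 1.928/14.01 = 0.1376, n(O) = 6.605/16.00 = 0.4128
Smallest is H at 0.1376 mol; normalising gives H 1.000, N 1.000, O 3.000
→ HNO3

HNO3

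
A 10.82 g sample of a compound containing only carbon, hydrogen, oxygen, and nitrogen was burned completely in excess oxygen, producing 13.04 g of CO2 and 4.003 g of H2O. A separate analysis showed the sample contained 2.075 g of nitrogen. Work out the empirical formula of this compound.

C2H3NO2

mol C = 13.04 / 44.01 = 0.2963; mass C = 0.2963 × 12.01 = 3.559 g
mol H = 2 × (4.003 / 18.02) = 0.4443; mass H = 0.4443 × 1.008 = 0.4478 g
mol N = 2.075 / 14.01 = 0.1481
mass O = 10.82 − (6.081) = 4.739 g → mol O = 0.2962
Divide by the smallest (0.1481 mol N): C 2.001, H 3.000, N 1.000, O 2.000
Ratio ≈ 2:3:1:2, so the empirical formula is C2H3NO2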